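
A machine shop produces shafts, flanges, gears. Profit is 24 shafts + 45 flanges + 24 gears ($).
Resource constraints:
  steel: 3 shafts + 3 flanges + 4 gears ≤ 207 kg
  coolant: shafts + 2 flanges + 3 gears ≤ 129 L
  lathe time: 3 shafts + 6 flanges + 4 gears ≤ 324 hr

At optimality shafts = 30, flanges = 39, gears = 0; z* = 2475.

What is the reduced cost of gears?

Binding: steel and lathe time. Non-binding: coolant (21 unused).
Since coolant is not tight, its dual is 0.
The binding rows give the dual system: 3·y_steel + 3·y_lathe time = 24 and 3·y_steel + 6·y_lathe time = 45.
This yields shadow prices y_steel = 1, y_lathe time = 7.
Reduced cost of gears: c₃ − yᵀa₃ = 24 − (1·4 + 7·4) = 24 − 32 = -8.

-8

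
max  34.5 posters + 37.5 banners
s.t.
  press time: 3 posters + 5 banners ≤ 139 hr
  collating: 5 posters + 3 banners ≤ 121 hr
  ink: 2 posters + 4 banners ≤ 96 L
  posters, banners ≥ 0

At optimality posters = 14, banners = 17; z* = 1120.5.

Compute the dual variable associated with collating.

Check each constraint at x*: press time 127/139 (slack 12); collating 121/121 (tight); ink 96/96 (tight).
By complementary slackness, y = 0 for the non-binding constraint.
From A_Bᵀ y = c: 5·y_collating + 2·y_ink = 34.5; 3·y_collating + 4·y_ink = 37.5.
This yields shadow prices y_collating = 4.5, y_ink = 6.
Shadow price of collating = 4.5.

4.5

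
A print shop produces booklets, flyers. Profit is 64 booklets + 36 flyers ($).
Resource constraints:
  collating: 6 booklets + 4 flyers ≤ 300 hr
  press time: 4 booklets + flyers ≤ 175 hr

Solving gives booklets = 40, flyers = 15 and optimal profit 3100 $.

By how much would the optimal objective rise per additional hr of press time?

Both collating and press time are binding at x*.
The binding rows give the dual system: 6·y_collating + 4·y_press time = 64 and 4·y_collating + 1·y_press time = 36.
→ y_collating = 8 and y_press time = 4.
Shadow price of press time = 4.

4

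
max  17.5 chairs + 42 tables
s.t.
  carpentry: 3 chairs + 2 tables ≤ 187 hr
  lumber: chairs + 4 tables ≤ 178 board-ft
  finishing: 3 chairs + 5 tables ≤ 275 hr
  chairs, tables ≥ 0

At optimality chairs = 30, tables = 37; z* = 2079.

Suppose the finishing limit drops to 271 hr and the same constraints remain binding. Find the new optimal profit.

At the optimum: carpentry uses 164 of 187 (slack = 23); lumber uses 178 of 178 (binding); finishing uses 275 of 275 (binding).
Slack constraints have shadow price 0 (complementary slackness).
The binding rows give the dual system: 1·y_lumber + 3·y_finishing = 17.5 and 4·y_lumber + 5·y_finishing = 42.
Solving: y_lumber = 5.5, y_finishing = 4.
Δz = y_finishing·Δb = 4 × (-4) = -16, so new z* = 2079 − 16 = 2063.

2063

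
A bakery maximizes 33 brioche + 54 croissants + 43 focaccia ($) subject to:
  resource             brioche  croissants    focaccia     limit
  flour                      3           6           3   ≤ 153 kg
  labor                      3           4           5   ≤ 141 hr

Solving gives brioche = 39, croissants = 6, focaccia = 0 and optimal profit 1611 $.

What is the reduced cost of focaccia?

-2

Check each constraint at x*: flour 153/153 (tight); labor 141/141 (tight).
The binding rows give the dual system: 3·y_flour + 3·y_labor = 33 and 6·y_flour + 4·y_labor = 54.
→ y_flour = 5 and y_labor = 6.
Reduced cost of focaccia: c₃ − yᵀa₃ = 43 − (5·3 + 6·5) = 43 − 45 = -2.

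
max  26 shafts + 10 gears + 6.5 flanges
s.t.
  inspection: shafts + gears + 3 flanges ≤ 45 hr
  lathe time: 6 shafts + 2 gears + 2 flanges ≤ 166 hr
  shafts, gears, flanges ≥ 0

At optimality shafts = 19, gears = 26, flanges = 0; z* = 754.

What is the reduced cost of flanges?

-7.5

Check each constraint at x*: inspection 45/45 (tight); lathe time 166/166 (tight).
Dual feasibility on the basic columns requires 1·y_inspection + 6·y_lathe time = 26, 1·y_inspection + 2·y_lathe time = 10.
This yields shadow prices y_inspection = 2, y_lathe time = 4.
Reduced cost of flanges: c₃ − yᵀa₃ = 6.5 − (2·3 + 4·2) = 6.5 − 14 = -7.5.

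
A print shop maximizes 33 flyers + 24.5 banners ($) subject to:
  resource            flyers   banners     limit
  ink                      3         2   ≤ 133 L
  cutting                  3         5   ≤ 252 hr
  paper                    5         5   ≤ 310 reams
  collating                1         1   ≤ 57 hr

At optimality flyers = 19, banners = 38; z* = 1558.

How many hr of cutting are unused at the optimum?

5

cutting used = 3·19 + 5·38 = 247; slack = 252 − 247 = 5.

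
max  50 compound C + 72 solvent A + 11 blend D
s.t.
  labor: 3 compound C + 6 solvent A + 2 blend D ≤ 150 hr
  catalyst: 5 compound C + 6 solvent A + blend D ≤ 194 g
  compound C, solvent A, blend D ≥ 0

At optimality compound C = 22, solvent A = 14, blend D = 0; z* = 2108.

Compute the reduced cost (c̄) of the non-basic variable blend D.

At the optimum: labor uses 150 of 150 (binding); catalyst uses 194 of 194 (binding).
The binding rows give the dual system: 3·y_labor + 5·y_catalyst = 50 and 6·y_labor + 6·y_catalyst = 72.
This yields shadow prices y_labor = 5, y_catalyst = 7.
Reduced cost of blend D: c₃ − yᵀa₃ = 11 − (5·2 + 7·1) = 11 − 17 = -6.

-6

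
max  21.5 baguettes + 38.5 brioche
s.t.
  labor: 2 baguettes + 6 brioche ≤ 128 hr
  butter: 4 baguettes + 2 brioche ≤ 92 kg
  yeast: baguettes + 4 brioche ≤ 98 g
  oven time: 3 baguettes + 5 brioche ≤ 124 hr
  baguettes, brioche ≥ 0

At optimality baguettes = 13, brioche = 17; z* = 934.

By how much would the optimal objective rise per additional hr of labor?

Binding: labor and oven time. Non-binding: butter (6 unused), yeast (17 unused).
Since butter, yeast are not tight, their duals are 0.
The binding rows give the dual system: 2·y_labor + 3·y_oven time = 21.5 and 6·y_labor + 5·y_oven time = 38.5.
Solving: y_labor = 1, y_oven time = 6.5.
Shadow price of labor = 1.

1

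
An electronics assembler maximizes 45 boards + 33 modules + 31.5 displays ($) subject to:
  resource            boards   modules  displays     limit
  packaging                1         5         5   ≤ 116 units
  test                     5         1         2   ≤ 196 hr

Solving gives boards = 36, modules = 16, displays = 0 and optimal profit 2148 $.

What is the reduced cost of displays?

-9.5

At the optimum: packaging uses 116 of 116 (binding); test uses 196 of 196 (binding).
The binding rows give the dual system: 1·y_packaging + 5·y_test = 45 and 5·y_packaging + 1·y_test = 33.
This yields shadow prices y_packaging = 5, y_test = 8.
Reduced cost of displays: c₃ − yᵀa₃ = 31.5 − (5·5 + 8·2) = 31.5 − 41 = -9.5.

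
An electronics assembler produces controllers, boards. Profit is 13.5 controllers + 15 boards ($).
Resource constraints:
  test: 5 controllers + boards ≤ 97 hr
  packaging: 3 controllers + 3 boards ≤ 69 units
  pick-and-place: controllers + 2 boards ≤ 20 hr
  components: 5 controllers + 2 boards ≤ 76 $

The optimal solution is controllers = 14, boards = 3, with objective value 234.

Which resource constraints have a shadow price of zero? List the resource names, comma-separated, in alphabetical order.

test: 73/97 (slack 24)
packaging: 51/69 (slack 18)
pick-and-place: 20/20 (binding)
components: 76/76 (binding)
By complementary slackness, a constraint with positive slack has shadow price 0 → packaging, test.

packaging, test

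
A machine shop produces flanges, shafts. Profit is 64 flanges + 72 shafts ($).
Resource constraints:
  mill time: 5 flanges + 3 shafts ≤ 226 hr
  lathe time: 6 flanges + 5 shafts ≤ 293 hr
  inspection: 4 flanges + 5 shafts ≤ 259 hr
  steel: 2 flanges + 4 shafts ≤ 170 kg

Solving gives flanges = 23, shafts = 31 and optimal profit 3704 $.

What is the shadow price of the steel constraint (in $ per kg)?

Check each constraint at x*: mill time 208/226 (slack 18); lathe time 293/293 (tight); inspection 247/259 (slack 12); steel 170/170 (tight).
By complementary slackness, y = 0 for the non-binding constraints.
Dual feasibility on the basic columns requires 6·y_lathe time + 2·y_steel = 64, 5·y_lathe time + 4·y_steel = 72.
→ y_lathe time = 8 and y_steel = 8.
Shadow price of steel = 8.

8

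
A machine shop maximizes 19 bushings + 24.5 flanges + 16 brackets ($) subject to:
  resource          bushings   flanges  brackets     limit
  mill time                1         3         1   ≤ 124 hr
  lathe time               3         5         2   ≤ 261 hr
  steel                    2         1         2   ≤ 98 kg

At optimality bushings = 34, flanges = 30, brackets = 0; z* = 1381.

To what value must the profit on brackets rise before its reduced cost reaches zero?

19

Check each constraint at x*: mill time 124/124 (tight); lathe time 252/261 (slack 9); steel 98/98 (tight).
Slack constraints have shadow price 0 (complementary slackness).
Dual feasibility on the basic columns requires 1·y_mill time + 2·y_steel = 19, 3·y_mill time + 1·y_steel = 24.5.
Solving: y_mill time = 6, y_steel = 6.5.
brackets enters the basis when its profit ≥ yᵀa₃ = 6·1 + 6.5·2 = 19.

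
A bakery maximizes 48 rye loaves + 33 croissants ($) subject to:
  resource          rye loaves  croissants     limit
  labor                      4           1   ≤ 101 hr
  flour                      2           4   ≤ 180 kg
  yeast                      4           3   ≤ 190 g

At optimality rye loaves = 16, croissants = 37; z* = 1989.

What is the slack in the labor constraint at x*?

0

labor used = 4·16 + 1·37 = 101; slack = 101 − 101 = 0.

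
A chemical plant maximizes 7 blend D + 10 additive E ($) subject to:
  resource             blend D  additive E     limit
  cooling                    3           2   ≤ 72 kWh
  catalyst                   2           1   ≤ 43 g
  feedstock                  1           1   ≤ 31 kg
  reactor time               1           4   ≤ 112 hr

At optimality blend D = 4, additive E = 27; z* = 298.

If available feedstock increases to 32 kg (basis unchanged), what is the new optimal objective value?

Binding: feedstock and reactor time. Non-binding: cooling (6 unused), catalyst (8 unused).
By complementary slackness, y = 0 for the non-binding constraints.
From A_Bᵀ y = c: 1·y_feedstock + 1·y_reactor time = 7; 1·y_feedstock + 4·y_reactor time = 10.
→ y_feedstock = 6 and y_reactor time = 1.
Δz = y_feedstock·Δb = 6 × (1) = 6, so new z* = 298 + 6 = 304.

304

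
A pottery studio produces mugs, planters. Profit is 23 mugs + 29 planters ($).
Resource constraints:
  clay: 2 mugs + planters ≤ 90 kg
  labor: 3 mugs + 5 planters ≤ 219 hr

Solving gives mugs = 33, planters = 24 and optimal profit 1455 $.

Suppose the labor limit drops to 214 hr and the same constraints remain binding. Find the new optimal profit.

1430

Check each constraint at x*: clay 90/90 (tight); labor 219/219 (tight).
Dual feasibility on the basic columns requires 2·y_clay + 3·y_labor = 23, 1·y_clay + 5·y_labor = 29.
This yields shadow prices y_clay = 4, y_labor = 5.
Δz = y_labor·Δb = 5 × (-5) = -25, so new z* = 1455 − 25 = 1430.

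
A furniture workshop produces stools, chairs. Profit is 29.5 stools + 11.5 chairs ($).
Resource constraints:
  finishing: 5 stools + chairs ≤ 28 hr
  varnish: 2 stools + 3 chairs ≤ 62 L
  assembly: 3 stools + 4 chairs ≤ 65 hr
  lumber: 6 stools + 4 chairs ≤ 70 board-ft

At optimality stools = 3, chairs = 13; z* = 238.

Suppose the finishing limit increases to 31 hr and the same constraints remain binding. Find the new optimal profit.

Binding: finishing and lumber. Non-binding: varnish (17 unused), assembly (4 unused).
Slack constraints have shadow price 0 (complementary slackness).
From A_Bᵀ y = c: 5·y_finishing + 6·y_lumber = 29.5; 1·y_finishing + 4·y_lumber = 11.5.
Solving: y_finishing = 3.5, y_lumber = 2.
Δz = y_finishing·Δb = 3.5 × (3) = 10.5, so new z* = 238 + 10.5 = 248.5.

248.5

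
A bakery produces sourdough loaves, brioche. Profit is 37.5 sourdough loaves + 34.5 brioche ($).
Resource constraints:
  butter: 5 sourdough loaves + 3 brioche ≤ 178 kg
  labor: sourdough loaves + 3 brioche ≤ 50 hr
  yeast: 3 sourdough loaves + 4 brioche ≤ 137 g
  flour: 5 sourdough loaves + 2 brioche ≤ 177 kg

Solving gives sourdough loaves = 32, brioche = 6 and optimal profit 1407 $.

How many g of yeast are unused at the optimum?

yeast used = 3·32 + 4·6 = 120; slack = 137 − 120 = 17.

17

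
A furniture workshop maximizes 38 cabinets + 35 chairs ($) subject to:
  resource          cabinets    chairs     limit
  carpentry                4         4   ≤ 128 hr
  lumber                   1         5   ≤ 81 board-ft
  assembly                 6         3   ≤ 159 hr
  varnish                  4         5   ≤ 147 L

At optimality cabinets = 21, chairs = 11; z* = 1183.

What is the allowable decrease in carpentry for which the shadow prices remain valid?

Binding constraints: carpentry, assembly. The basis is B = [[4,4],[6,3]] with det -12.
Per unit decrease in carpentry, x* moves by d = (0.25, -0.5).
The basis stays optimal until chairs reaches 0; allowable decrease = 22 hr.

22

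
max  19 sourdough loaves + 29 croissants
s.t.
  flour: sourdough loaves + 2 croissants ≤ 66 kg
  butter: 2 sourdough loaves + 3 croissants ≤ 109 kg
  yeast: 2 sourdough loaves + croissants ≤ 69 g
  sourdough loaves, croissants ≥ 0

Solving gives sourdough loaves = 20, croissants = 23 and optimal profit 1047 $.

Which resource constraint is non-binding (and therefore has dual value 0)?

yeast

flour: 66/66 (binding)
butter: 109/109 (binding)
yeast: 63/69 (slack 6)
By complementary slackness, a constraint with positive slack has shadow price 0 → yeast.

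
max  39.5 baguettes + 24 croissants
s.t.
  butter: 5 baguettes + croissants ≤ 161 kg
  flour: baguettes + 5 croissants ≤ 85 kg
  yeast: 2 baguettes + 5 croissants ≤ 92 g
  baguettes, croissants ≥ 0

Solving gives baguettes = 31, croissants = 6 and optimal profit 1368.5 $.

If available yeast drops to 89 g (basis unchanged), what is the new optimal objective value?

At the optimum: butter uses 161 of 161 (binding); flour uses 61 of 85 (slack = 24); yeast uses 92 of 92 (binding).
By complementary slackness, y = 0 for the non-binding constraint.
The binding rows give the dual system: 5·y_butter + 2·y_yeast = 39.5 and 1·y_butter + 5·y_yeast = 24.
Solving: y_butter = 6.5, y_yeast = 3.5.
Δz = y_yeast·Δb = 3.5 × (-3) = -10.5, so new z* = 1368.5 − 10.5 = 1358.

1358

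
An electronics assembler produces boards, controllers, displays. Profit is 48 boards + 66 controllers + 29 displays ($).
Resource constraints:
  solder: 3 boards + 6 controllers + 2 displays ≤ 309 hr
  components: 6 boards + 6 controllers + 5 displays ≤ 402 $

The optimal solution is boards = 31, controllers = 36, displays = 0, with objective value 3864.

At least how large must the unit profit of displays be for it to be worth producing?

37

Both solder and components are binding at x*.
The binding rows give the dual system: 3·y_solder + 6·y_components = 48 and 6·y_solder + 6·y_components = 66.
→ y_solder = 6 and y_components = 5.
displays enters the basis when its profit ≥ yᵀa₃ = 6·2 + 5·5 = 37.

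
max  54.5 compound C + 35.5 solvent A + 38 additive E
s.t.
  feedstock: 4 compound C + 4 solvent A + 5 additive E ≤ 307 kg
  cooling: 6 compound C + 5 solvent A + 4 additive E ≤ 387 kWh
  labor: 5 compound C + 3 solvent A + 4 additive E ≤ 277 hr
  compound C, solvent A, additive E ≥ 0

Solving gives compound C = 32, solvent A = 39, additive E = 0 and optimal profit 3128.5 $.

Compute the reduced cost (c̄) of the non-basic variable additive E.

-4

Check each constraint at x*: feedstock 284/307 (slack 23); cooling 387/387 (tight); labor 277/277 (tight).
Since feedstock is not tight, its dual is 0.
Dual feasibility on the basic columns requires 6·y_cooling + 5·y_labor = 54.5, 5·y_cooling + 3·y_labor = 35.5.
→ y_cooling = 2 and y_labor = 8.5.
Reduced cost of additive E: c₃ − yᵀa₃ = 38 − (2·4 + 8.5·4) = 38 − 42 = -4.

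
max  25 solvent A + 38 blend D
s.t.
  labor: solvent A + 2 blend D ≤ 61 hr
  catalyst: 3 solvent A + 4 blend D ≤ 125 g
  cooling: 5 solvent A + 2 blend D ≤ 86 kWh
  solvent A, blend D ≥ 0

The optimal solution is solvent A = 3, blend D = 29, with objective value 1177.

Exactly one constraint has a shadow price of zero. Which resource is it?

cooling

labor: 61/61 (binding)
catalyst: 125/125 (binding)
cooling: 73/86 (slack 13)
By complementary slackness, a constraint with positive slack has shadow price 0 → cooling.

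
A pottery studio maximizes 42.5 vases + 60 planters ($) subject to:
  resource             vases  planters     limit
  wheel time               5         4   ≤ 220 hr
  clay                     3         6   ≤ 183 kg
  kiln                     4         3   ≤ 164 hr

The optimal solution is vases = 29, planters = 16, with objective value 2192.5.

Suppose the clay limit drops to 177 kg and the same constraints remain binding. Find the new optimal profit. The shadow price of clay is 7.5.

Δb = -6, so new z* = 2192.5 + (7.5)·(-6) = 2192.5 − 45 = 2147.5.

2147.5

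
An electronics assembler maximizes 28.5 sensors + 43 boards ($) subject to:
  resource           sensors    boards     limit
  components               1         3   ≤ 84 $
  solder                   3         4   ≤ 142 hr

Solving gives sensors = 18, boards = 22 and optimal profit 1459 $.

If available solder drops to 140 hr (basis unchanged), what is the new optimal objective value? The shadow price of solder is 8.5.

1442

Δb = -2, so new z* = 1459 + (8.5)·(-2) = 1459 − 17 = 1442.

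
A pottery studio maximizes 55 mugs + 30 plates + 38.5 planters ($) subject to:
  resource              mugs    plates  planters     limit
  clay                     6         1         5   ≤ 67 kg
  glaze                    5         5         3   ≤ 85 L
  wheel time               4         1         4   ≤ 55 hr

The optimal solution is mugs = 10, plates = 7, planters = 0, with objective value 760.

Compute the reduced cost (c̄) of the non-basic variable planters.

-1.5

Binding: clay and glaze. Non-binding: wheel time (8 unused).
Slack constraints have shadow price 0 (complementary slackness).
From A_Bᵀ y = c: 6·y_clay + 5·y_glaze = 55; 1·y_clay + 5·y_glaze = 30.
→ y_clay = 5 and y_glaze = 5.
Reduced cost of planters: c₃ − yᵀa₃ = 38.5 − (5·5 + 5·3) = 38.5 − 40 = -1.5.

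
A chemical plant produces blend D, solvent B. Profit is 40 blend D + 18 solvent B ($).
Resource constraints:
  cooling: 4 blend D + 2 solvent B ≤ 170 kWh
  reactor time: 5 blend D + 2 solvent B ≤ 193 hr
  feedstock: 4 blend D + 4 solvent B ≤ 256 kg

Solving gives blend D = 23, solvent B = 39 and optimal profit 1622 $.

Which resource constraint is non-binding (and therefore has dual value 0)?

feedstock

cooling: 170/170 (binding)
reactor time: 193/193 (binding)
feedstock: 248/256 (slack 8)
By complementary slackness, a constraint with positive slack has shadow price 0 → feedstock.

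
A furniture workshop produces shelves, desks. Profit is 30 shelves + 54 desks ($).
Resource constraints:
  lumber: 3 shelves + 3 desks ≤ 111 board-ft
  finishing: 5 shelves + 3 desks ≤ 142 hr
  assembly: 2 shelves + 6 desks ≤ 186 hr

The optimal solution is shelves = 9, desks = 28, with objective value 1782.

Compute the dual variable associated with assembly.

Check each constraint at x*: lumber 111/111 (tight); finishing 129/142 (slack 13); assembly 186/186 (tight).
Since finishing is not tight, its dual is 0.
The binding rows give the dual system: 3·y_lumber + 2·y_assembly = 30 and 3·y_lumber + 6·y_assembly = 54.
This yields shadow prices y_lumber = 6, y_assembly = 6.
Shadow price of assembly = 6.

6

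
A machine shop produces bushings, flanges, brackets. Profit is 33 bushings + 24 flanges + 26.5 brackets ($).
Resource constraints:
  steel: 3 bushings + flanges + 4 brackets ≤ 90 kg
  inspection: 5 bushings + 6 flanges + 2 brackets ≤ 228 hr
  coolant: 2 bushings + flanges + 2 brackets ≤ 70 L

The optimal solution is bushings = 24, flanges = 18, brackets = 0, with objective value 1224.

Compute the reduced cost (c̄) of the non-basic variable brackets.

-3.5

At the optimum: steel uses 90 of 90 (binding); inspection uses 228 of 228 (binding); coolant uses 66 of 70 (slack = 4).
By complementary slackness, y = 0 for the non-binding constraint.
From A_Bᵀ y = c: 3·y_steel + 5·y_inspection = 33; 1·y_steel + 6·y_inspection = 24.
This yields shadow prices y_steel = 6, y_inspection = 3.
Reduced cost of brackets: c₃ − yᵀa₃ = 26.5 − (6·4 + 3·2) = 26.5 − 30 = -3.5.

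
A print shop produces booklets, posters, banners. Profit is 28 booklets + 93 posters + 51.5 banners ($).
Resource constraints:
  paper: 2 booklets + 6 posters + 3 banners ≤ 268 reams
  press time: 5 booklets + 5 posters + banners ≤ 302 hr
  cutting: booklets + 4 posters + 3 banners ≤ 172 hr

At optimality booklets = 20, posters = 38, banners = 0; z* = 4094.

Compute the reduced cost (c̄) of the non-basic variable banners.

Check each constraint at x*: paper 268/268 (tight); press time 290/302 (slack 12); cutting 172/172 (tight).
Since press time is not tight, its dual is 0.
The binding rows give the dual system: 2·y_paper + 1·y_cutting = 28 and 6·y_paper + 4·y_cutting = 93.
Solving: y_paper = 9.5, y_cutting = 9.
Reduced cost of banners: c₃ − yᵀa₃ = 51.5 − (9.5·3 + 9·3) = 51.5 − 55.5 = -4.

-4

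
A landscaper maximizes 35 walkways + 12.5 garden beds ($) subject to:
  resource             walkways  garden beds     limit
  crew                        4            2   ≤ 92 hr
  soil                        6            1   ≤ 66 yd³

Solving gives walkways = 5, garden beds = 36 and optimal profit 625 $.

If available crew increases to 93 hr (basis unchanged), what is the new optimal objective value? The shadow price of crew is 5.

630

Δb = 1, so new z* = 625 + (5)·(1) = 625 + 5 = 630.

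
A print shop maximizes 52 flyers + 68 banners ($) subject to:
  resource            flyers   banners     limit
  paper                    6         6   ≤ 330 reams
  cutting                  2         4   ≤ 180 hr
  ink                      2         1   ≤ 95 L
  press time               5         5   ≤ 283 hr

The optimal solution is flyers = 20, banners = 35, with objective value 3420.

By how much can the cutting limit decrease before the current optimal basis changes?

40

Binding constraints: paper, cutting. The basis is B = [[6,6],[2,4]] with det 12.
Per unit decrease in cutting, x* moves by d = (0.5, -0.5).
The basis stays optimal until ink becomes binding; allowable decrease = 40 hr.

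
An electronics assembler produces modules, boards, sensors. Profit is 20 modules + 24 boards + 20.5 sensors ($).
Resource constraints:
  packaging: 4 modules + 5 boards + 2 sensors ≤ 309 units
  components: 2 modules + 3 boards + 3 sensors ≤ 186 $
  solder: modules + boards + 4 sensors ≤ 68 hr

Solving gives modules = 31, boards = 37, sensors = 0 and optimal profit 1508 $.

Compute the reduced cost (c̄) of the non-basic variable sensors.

At the optimum: packaging uses 309 of 309 (binding); components uses 173 of 186 (slack = 13); solder uses 68 of 68 (binding).
Since components is not tight, its dual is 0.
The binding rows give the dual system: 4·y_packaging + 1·y_solder = 20 and 5·y_packaging + 1·y_solder = 24.
→ y_packaging = 4 and y_solder = 4.
Reduced cost of sensors: c₃ − yᵀa₃ = 20.5 − (4·2 + 4·4) = 20.5 − 24 = -3.5.

-3.5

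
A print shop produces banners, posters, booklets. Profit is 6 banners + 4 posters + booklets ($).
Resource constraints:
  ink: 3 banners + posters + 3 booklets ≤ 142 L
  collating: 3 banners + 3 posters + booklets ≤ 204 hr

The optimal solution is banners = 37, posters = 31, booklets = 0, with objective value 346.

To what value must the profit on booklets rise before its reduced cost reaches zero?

4

Both ink and collating are binding at x*.
Dual feasibility on the basic columns requires 3·y_ink + 3·y_collating = 6, 1·y_ink + 3·y_collating = 4.
Solving: y_ink = 1, y_collating = 1.
booklets enters the basis when its profit ≥ yᵀa₃ = 1·3 + 1·1 = 4.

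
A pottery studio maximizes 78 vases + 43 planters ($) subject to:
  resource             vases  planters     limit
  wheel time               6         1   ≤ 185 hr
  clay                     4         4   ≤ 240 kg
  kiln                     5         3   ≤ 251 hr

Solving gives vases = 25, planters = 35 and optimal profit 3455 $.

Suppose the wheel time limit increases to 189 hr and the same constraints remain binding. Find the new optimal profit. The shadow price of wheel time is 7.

3483

Δb = 4, so new z* = 3455 + (7)·(4) = 3455 + 28 = 3483.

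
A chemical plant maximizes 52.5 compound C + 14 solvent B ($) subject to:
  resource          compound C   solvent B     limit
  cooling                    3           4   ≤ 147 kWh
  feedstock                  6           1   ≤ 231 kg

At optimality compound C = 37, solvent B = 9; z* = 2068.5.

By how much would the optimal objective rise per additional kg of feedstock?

8

Check each constraint at x*: cooling 147/147 (tight); feedstock 231/231 (tight).
Dual feasibility on the basic columns requires 3·y_cooling + 6·y_feedstock = 52.5, 4·y_cooling + 1·y_feedstock = 14.
Solving: y_cooling = 1.5, y_feedstock = 8.
Shadow price of feedstock = 8.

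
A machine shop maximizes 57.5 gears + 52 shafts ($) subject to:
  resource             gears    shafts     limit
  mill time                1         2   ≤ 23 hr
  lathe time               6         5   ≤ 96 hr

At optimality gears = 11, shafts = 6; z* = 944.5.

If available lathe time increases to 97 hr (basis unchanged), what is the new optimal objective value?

At the optimum: mill time uses 23 of 23 (binding); lathe time uses 96 of 96 (binding).
From A_Bᵀ y = c: 1·y_mill time + 6·y_lathe time = 57.5; 2·y_mill time + 5·y_lathe time = 52.
Solving: y_mill time = 3.5, y_lathe time = 9.
Δz = y_lathe time·Δb = 9 × (1) = 9, so new z* = 944.5 + 9 = 953.5.

953.5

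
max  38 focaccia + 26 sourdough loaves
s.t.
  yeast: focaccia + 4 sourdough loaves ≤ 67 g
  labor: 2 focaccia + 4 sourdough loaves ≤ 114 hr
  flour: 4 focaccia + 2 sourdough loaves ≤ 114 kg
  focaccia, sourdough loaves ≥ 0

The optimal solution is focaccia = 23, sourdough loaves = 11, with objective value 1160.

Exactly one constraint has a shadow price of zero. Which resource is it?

yeast: 67/67 (binding)
labor: 90/114 (slack 24)
flour: 114/114 (binding)
By complementary slackness, a constraint with positive slack has shadow price 0 → labor.

labor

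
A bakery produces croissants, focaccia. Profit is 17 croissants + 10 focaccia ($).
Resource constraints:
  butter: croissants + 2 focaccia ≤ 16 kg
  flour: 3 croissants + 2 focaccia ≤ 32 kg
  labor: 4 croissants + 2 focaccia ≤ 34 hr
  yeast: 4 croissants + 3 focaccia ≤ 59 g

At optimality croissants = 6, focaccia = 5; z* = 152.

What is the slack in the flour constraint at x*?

4

flour used = 3·6 + 2·5 = 28; slack = 32 − 28 = 4.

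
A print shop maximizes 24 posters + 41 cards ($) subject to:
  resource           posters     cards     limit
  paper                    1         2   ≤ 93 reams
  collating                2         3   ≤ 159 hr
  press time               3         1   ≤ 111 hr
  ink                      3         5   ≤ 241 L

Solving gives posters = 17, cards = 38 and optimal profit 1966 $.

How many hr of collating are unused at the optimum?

11

collating used = 2·17 + 3·38 = 148; slack = 159 − 148 = 11.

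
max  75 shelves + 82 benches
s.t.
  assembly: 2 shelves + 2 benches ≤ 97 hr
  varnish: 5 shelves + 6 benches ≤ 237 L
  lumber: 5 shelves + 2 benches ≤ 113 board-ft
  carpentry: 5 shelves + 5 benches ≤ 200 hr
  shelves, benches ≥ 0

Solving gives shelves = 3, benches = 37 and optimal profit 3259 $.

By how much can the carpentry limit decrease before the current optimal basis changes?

2.5

Binding constraints: varnish, carpentry. The basis is B = [[5,6],[5,5]] with det -5.
Per unit decrease in carpentry, x* moves by d = (-1.2, 1).
The basis stays optimal until shelves reaches 0; allowable decrease = 2.5 hr.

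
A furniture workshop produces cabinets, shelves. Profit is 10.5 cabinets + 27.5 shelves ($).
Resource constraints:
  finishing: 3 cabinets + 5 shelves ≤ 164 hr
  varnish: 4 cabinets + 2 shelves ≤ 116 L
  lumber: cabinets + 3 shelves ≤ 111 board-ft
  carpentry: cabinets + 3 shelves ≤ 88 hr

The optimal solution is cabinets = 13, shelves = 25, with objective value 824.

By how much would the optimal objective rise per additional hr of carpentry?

7.5

Check each constraint at x*: finishing 164/164 (tight); varnish 102/116 (slack 14); lumber 88/111 (slack 23); carpentry 88/88 (tight).
Since varnish, lumber are not tight, their duals are 0.
The binding rows give the dual system: 3·y_finishing + 1·y_carpentry = 10.5 and 5·y_finishing + 3·y_carpentry = 27.5.
→ y_finishing = 1 and y_carpentry = 7.5.
Shadow price of carpentry = 7.5.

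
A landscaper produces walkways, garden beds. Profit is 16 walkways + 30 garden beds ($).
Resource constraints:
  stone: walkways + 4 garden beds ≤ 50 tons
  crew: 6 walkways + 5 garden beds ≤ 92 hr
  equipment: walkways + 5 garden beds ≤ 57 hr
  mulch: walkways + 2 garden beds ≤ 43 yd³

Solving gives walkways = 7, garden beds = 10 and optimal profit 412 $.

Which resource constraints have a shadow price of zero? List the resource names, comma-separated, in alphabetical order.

stone: 47/50 (slack 3)
crew: 92/92 (binding)
equipment: 57/57 (binding)
mulch: 27/43 (slack 16)
By complementary slackness, a constraint with positive slack has shadow price 0 → mulch, stone.

mulch, stone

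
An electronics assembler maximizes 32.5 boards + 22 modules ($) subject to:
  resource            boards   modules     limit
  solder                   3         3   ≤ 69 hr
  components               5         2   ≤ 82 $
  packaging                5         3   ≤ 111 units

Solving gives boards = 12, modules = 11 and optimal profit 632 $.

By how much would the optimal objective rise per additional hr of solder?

Check each constraint at x*: solder 69/69 (tight); components 82/82 (tight); packaging 93/111 (slack 18).
Since packaging is not tight, its dual is 0.
The binding rows give the dual system: 3·y_solder + 5·y_components = 32.5 and 3·y_solder + 2·y_components = 22.
→ y_solder = 5 and y_components = 3.5.
Shadow price of solder = 5.

5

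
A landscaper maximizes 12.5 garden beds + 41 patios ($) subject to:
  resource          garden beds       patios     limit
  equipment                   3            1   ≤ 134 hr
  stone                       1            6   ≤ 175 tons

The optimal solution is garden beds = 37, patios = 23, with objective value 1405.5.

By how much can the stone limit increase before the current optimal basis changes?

Binding constraints: equipment, stone. The basis is B = [[3,1],[1,6]] with det 17.
Per unit increase in stone, x* moves by d = (-0.0588, 0.1765).
The basis stays optimal until garden beds reaches 0; allowable increase = 629 tons.

629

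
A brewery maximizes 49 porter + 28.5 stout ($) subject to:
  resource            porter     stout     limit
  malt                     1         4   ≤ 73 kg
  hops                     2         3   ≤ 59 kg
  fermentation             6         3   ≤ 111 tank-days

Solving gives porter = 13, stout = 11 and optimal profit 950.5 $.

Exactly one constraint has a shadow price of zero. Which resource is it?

malt: 57/73 (slack 16)
hops: 59/59 (binding)
fermentation: 111/111 (binding)
By complementary slackness, a constraint with positive slack has shadow price 0 → malt.

malt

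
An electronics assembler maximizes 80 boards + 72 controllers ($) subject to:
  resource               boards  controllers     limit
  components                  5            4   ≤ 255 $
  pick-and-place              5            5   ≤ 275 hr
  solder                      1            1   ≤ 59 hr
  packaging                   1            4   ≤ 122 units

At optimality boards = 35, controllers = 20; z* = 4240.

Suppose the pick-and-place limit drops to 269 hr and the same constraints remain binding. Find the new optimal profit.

4192

At the optimum: components uses 255 of 255 (binding); pick-and-place uses 275 of 275 (binding); solder uses 55 of 59 (slack = 4); packaging uses 115 of 122 (slack = 7).
By complementary slackness, y = 0 for the non-binding constraints.
Dual feasibility on the basic columns requires 5·y_components + 5·y_pick-and-place = 80, 4·y_components + 5·y_pick-and-place = 72.
Solving: y_components = 8, y_pick-and-place = 8.
Δz = y_pick-and-place·Δb = 8 × (-6) = -48, so new z* = 4240 − 48 = 4192.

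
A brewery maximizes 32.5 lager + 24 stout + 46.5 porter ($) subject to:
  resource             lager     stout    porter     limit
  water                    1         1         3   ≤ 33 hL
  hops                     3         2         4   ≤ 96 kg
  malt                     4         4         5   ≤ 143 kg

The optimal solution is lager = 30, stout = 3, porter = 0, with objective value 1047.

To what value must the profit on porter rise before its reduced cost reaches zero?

55

Binding: water and hops. Non-binding: malt (11 unused).
By complementary slackness, y = 0 for the non-binding constraint.
The binding rows give the dual system: 1·y_water + 3·y_hops = 32.5 and 1·y_water + 2·y_hops = 24.
Solving: y_water = 7, y_hops = 8.5.
porter enters the basis when its profit ≥ yᵀa₃ = 7·3 + 8.5·4 = 55.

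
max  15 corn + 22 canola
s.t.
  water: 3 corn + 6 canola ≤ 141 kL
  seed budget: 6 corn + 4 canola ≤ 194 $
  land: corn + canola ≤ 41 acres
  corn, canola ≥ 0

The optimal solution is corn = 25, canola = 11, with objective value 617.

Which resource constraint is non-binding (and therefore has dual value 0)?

water: 141/141 (binding)
seed budget: 194/194 (binding)
land: 36/41 (slack 5)
By complementary slackness, a constraint with positive slack has shadow price 0 → land.

land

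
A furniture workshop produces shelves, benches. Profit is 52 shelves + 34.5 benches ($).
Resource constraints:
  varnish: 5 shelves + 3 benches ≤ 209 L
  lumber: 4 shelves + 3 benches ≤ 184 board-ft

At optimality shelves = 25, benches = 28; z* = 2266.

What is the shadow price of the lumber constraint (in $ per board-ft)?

Both varnish and lumber are binding at x*.
Dual feasibility on the basic columns requires 5·y_varnish + 4·y_lumber = 52, 3·y_varnish + 3·y_lumber = 34.5.
→ y_varnish = 6 and y_lumber = 5.5.
Shadow price of lumber = 5.5.

5.5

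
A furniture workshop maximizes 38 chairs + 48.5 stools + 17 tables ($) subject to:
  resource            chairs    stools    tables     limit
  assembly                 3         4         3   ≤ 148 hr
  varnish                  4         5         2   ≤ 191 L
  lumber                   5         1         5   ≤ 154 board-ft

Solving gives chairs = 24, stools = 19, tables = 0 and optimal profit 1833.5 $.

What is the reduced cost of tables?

-8

Check each constraint at x*: assembly 148/148 (tight); varnish 191/191 (tight); lumber 139/154 (slack 15).
Slack constraints have shadow price 0 (complementary slackness).
The binding rows give the dual system: 3·y_assembly + 4·y_varnish = 38 and 4·y_assembly + 5·y_varnish = 48.5.
Solving: y_assembly = 4, y_varnish = 6.5.
Reduced cost of tables: c₃ − yᵀa₃ = 17 − (4·3 + 6.5·2) = 17 − 25 = -8.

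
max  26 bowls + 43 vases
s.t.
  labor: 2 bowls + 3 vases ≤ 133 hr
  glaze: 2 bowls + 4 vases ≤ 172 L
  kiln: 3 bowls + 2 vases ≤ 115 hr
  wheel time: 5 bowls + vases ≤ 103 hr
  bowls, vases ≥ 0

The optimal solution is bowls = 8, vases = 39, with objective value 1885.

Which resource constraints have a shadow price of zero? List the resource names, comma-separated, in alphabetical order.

labor: 133/133 (binding)
glaze: 172/172 (binding)
kiln: 102/115 (slack 13)
wheel time: 79/103 (slack 24)
By complementary slackness, a constraint with positive slack has shadow price 0 → kiln, wheel time.

kiln, wheel time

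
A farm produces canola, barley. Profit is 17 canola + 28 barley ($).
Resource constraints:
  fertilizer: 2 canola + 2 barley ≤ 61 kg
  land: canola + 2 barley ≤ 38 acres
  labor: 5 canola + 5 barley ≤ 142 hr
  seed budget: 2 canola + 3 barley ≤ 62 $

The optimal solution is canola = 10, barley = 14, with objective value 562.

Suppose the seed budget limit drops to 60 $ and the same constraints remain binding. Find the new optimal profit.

Binding: land and seed budget. Non-binding: fertilizer (13 unused), labor (22 unused).
By complementary slackness, y = 0 for the non-binding constraints.
Dual feasibility on the basic columns requires 1·y_land + 2·y_seed budget = 17, 2·y_land + 3·y_seed budget = 28.
Solving: y_land = 5, y_seed budget = 6.
Δz = y_seed budget·Δb = 6 × (-2) = -12, so new z* = 562 − 12 = 550.

550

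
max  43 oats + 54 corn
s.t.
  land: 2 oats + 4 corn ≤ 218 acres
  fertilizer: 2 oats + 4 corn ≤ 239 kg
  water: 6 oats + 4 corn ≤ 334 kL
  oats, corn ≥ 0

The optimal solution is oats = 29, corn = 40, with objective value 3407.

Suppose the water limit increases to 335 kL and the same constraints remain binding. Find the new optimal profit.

At the optimum: land uses 218 of 218 (binding); fertilizer uses 218 of 239 (slack = 21); water uses 334 of 334 (binding).
Slack constraints have shadow price 0 (complementary slackness).
The binding rows give the dual system: 2·y_land + 6·y_water = 43 and 4·y_land + 4·y_water = 54.
→ y_land = 9.5 and y_water = 4.
Δz = y_water·Δb = 4 × (1) = 4, so new z* = 3407 + 4 = 3411.

3411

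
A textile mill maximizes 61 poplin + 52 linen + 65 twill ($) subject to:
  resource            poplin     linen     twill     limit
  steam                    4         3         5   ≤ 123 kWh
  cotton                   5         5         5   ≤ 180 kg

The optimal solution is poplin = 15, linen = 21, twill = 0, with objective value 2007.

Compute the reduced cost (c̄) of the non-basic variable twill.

-5

Check each constraint at x*: steam 123/123 (tight); cotton 180/180 (tight).
From A_Bᵀ y = c: 4·y_steam + 5·y_cotton = 61; 3·y_steam + 5·y_cotton = 52.
This yields shadow prices y_steam = 9, y_cotton = 5.
Reduced cost of twill: c₃ − yᵀa₃ = 65 − (9·5 + 5·5) = 65 − 70 = -5.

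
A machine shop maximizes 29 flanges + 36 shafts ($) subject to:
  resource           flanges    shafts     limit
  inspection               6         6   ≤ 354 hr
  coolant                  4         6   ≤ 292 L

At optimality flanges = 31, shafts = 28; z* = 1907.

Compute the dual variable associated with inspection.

At the optimum: inspection uses 354 of 354 (binding); coolant uses 292 of 292 (binding).
Dual feasibility on the basic columns requires 6·y_inspection + 4·y_coolant = 29, 6·y_inspection + 6·y_coolant = 36.
→ y_inspection = 2.5 and y_coolant = 3.5.
Shadow price of inspection = 2.5.

2.5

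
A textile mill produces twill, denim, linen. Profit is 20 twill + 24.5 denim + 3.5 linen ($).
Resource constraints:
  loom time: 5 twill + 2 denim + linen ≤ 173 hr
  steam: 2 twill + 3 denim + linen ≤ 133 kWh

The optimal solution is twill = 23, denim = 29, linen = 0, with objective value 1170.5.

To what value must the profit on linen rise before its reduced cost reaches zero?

8.5

Check each constraint at x*: loom time 173/173 (tight); steam 133/133 (tight).
From A_Bᵀ y = c: 5·y_loom time + 2·y_steam = 20; 2·y_loom time + 3·y_steam = 24.5.
→ y_loom time = 1 and y_steam = 7.5.
linen enters the basis when its profit ≥ yᵀa₃ = 1·1 + 7.5·1 = 8.5.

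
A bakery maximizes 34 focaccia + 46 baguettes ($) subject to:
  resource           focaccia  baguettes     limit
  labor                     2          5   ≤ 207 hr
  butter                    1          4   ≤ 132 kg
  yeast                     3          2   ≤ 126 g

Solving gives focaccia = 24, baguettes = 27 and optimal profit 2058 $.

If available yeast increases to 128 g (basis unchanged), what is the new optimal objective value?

Binding: butter and yeast. Non-binding: labor (24 unused).
Slack constraints have shadow price 0 (complementary slackness).
The binding rows give the dual system: 1·y_butter + 3·y_yeast = 34 and 4·y_butter + 2·y_yeast = 46.
Solving: y_butter = 7, y_yeast = 9.
Δz = y_yeast·Δb = 9 × (2) = 18, so new z* = 2058 + 18 = 2076.

2076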